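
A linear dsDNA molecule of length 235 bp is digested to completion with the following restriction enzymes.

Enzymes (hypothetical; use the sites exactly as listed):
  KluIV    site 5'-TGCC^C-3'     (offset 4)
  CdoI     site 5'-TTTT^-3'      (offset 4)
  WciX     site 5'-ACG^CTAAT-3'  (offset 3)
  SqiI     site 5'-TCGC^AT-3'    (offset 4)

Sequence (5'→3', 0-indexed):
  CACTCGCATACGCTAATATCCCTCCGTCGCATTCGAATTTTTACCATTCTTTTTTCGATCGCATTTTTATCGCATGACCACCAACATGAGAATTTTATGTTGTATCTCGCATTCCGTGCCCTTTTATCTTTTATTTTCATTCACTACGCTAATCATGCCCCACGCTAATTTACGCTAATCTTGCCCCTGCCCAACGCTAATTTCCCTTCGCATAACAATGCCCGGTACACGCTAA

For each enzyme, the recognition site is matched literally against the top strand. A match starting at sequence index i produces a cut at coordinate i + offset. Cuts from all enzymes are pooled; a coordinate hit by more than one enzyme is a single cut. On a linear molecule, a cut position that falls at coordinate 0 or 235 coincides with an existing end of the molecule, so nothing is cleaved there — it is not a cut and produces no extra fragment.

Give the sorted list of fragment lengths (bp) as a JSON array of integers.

Site scan:
  KluIV TGCCC/4: at [116, 155, 181, 187, 218] ⇒ [120, 159, 185, 191, 222]
  CdoI TTTT/4: at [37, 38, 49, 50, 51, 63, 64, 92, 121, 128, 133] ⇒ [41, 42, 53, 54, 55, 67, 68, 96, 125, 132, 137]
  WciX ACGCTAAT/3: at [9, 145, 161, 171, 193] ⇒ [12, 148, 164, 174, 196]
  SqiI TCGCAT/4: at [3, 26, 58, 69, 106, 207] ⇒ [7, 30, 62, 73, 110, 211]

All cut coordinates (distinct, sorted): [7, 12, 30, 41, 42, 53, 54, 55, 62, 67, 68, 73, 96, 110, 120, 125, 132, 137, 148, 159, 164, 174, 185, 191, 196, 211, 222]

Fragment lengths:
  [0,7): 7 bp
  [7,12): 5 bp
  [12,30): 18 bp
  [30,41): 11 bp
  [41,42): 1 bp
  [42,53): 11 bp
  [53,54): 1 bp
  [54,55): 1 bp
  [55,62): 7 bp
  [62,67): 5 bp
  [67,68): 1 bp
  [68,73): 5 bp
  [73,96): 23 bp
  [96,110): 14 bp
  [110,120): 10 bp
  [120,125): 5 bp
  [125,132): 7 bp
  [132,137): 5 bp
  [137,148): 11 bp
  [148,159): 11 bp
  [159,164): 5 bp
  [164,174): 10 bp
  [174,185): 11 bp
  [185,191): 6 bp
  [191,196): 5 bp
  [196,211): 15 bp
  [211,222): 11 bp
  [222,235): 13 bp

[1,1,1,1,5,5,5,5,5,5,5,6,7,7,7,10,10,11,11,11,11,11,11,13,14,15,18,23]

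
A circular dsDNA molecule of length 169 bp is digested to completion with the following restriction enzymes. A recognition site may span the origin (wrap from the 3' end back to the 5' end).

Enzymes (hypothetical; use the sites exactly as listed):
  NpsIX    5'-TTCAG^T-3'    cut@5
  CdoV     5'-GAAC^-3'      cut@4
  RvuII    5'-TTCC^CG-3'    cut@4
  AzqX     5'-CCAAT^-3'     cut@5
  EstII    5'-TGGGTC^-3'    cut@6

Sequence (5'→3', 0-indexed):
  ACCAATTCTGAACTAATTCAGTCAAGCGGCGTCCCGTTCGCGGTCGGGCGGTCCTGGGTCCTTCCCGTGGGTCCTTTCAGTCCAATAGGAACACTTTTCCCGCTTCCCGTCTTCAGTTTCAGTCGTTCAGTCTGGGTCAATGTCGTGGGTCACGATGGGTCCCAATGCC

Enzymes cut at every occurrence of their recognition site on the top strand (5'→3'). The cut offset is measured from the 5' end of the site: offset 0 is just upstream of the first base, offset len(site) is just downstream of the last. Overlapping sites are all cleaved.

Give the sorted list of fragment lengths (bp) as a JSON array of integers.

Scan for sites:
  NpsIX TTCAGT/5: at [16, 75, 111, 117, 125] ⇒ [21, 80, 116, 122, 130]
  CdoV GAAC/4: at [9, 88] ⇒ [13, 92]
  RvuII TTCCCG/4: at [61, 96, 103] ⇒ [65, 100, 107]
  AzqX CCAAT/5: at [1, 81, 161] ⇒ [6, 86, 166]
  EstII TGGGTC/6: at [54, 67, 132, 145, 155] ⇒ [60, 73, 138, 151, 161]

Pooled cuts: [6, 13, 21, 60, 65, 73, 80, 86, 92, 100, 107, 116, 122, 130, 138, 151, 161, 166]

Fragments:
  6→13: 7 bp
  13→21: 8 bp
  21→60: 39 bp
  60→65: 5 bp
  65→73: 8 bp
  73→80: 7 bp
  80→86: 6 bp
  86→92: 6 bp
  92→100: 8 bp
  100→107: 7 bp
  107→116: 9 bp
  116→122: 6 bp
  122→130: 8 bp
  130→138: 8 bp
  138→151: 13 bp
  151→161: 10 bp
  161→166: 5 bp
  166→6 (wrap): 169-166+6 = 9 bp

[5,5,6,6,6,7,7,7,8,8,8,8,8,9,9,10,13,39]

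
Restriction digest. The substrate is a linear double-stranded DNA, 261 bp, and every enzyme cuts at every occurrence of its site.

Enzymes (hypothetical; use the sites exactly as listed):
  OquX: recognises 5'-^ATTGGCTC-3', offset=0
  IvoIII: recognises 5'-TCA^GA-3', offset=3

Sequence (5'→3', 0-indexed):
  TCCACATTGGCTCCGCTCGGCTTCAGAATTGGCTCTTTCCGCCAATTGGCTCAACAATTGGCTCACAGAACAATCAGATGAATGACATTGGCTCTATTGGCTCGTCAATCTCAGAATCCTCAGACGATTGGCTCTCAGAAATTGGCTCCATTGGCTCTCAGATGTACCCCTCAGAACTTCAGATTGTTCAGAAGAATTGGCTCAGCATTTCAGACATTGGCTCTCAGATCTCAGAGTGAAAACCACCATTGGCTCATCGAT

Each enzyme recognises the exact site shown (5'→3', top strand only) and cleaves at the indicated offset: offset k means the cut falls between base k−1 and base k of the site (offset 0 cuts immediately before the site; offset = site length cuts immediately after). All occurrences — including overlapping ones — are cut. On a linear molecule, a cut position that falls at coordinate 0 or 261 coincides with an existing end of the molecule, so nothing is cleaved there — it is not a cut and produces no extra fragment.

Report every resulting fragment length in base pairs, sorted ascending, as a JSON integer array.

Site scan:
  OquX ATTGGCTC/0: at [5, 27, 44, 56, 86, 95, 126, 140, 149, 195, 215, 247] ⇒ [5, 27, 44, 56, 86, 95, 126, 140, 149, 195, 215, 247]
  IvoIII TCAGA/3: at [22, 73, 110, 119, 134, 157, 170, 178, 187, 209, 223, 230] ⇒ [25, 76, 113, 122, 137, 160, 173, 181, 190, 212, 226, 233]

Pooled cuts: [5, 25, 27, 44, 56, 76, 86, 95, 113, 122, 126, 137, 140, 149, 160, 173, 181, 190, 195, 212, 215, 226, 233, 247]

Fragment lengths:
  [0,5): 5 bp
  [5,25): 20 bp
  [25,27): 2 bp
  [27,44): 17 bp
  [44,56): 12 bp
  [56,76): 20 bp
  [76,86): 10 bp
  [86,95): 9 bp
  [95,113): 18 bp
  [113,122): 9 bp
  [122,126): 4 bp
  [126,137): 11 bp
  [137,140): 3 bp
  [140,149): 9 bp
  [149,160): 11 bp
  [160,173): 13 bp
  [173,181): 8 bp
  [181,190): 9 bp
  [190,195): 5 bp
  [195,212): 17 bp
  [212,215): 3 bp
  [215,226): 11 bp
  [226,233): 7 bp
  [233,247): 14 bp
  [247,261): 14 bp

[2,3,3,4,5,5,7,8,9,9,9,9,10,11,11,11,12,13,14,14,17,17,18,20,20]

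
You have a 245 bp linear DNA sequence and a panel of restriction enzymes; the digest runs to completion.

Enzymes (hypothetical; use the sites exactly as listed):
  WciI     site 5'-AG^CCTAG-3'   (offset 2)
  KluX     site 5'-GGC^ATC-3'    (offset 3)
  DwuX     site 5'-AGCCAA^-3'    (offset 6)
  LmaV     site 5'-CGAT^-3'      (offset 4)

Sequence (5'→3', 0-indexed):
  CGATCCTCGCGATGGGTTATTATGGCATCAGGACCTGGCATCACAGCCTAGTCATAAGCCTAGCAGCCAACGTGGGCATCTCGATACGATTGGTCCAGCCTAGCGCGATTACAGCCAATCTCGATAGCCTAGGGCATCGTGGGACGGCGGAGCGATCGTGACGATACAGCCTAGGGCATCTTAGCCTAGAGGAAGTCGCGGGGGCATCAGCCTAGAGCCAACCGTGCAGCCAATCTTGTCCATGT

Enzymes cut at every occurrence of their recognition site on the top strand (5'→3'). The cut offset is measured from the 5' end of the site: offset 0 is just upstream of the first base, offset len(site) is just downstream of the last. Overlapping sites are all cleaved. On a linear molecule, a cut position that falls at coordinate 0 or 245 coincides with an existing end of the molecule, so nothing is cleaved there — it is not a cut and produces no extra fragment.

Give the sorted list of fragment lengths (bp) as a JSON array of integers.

Per-enzyme occurrences:
  WciI (AGCCTAG, off=2): starts [44, 56, 96, 125, 167, 182, 208] → cuts [46, 58, 98, 127, 169, 184, 210]
  KluX (GGCATC, off=3): starts [23, 36, 74, 132, 174, 202] → cuts [26, 39, 77, 135, 177, 205]
  DwuX (AGCCAA, off=6): starts [64, 112, 215, 227] → cuts [70, 118, 221, 233]
  LmaV (CGAT, off=4): starts [0, 9, 81, 86, 105, 121, 152, 161] → cuts [4, 13, 85, 90, 109, 125, 156, 165]

Pooled cuts: [4, 13, 26, 39, 46, 58, 70, 77, 85, 90, 98, 109, 118, 125, 127, 135, 156, 165, 169, 177, 184, 205, 210, 221, 233]

Fragments:
  [0,4): 4 bp
  [4,13): 9 bp
  [13,26): 13 bp
  [26,39): 13 bp
  [39,46): 7 bp
  [46,58): 12 bp
  [58,70): 12 bp
  [70,77): 7 bp
  [77,85): 8 bp
  [85,90): 5 bp
  [90,98): 8 bp
  [98,109): 11 bp
  [109,118): 9 bp
  [118,125): 7 bp
  [125,127): 2 bp
  [127,135): 8 bp
  [135,156): 21 bp
  [156,165): 9 bp
  [165,169): 4 bp
  [169,177): 8 bp
  [177,184): 7 bp
  [184,205): 21 bp
  [205,210): 5 bp
  [210,221): 11 bp
  [221,233): 12 bp
  [233,245): 12 bp

[2,4,4,5,5,7,7,7,7,8,8,8,8,9,9,9,11,11,12,12,12,12,13,13,21,21]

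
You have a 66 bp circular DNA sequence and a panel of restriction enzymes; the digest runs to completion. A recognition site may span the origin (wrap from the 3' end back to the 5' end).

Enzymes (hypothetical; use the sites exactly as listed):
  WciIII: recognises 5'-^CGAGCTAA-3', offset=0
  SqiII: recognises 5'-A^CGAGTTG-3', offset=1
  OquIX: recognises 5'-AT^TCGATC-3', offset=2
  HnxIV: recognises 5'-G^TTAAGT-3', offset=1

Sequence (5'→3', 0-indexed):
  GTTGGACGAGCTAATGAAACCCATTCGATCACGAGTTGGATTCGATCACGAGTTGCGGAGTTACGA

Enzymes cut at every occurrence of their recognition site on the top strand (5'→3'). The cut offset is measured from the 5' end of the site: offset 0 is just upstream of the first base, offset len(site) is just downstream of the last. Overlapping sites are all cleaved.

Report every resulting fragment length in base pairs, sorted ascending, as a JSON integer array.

Per-enzyme occurrences:
  WciIII (CGAGCTAA, off=0): starts [6] → cuts [6]
  SqiII (ACGAGTTG, off=1): starts [30, 47, 62] → cuts [31, 48, 63]
  OquIX (ATTCGATC, off=2): starts [22, 39] → cuts [24, 41]
  HnxIV (GTTAAGT, off=1): no sites

All cut coordinates (distinct, sorted): [6, 24, 31, 41, 48, 63]

Fragment lengths:
  6→24: 18 bp
  24→31: 7 bp
  31→41: 10 bp
  41→48: 7 bp
  48→63: 15 bp
  63→6 (wrap): 66-63+6 = 9 bp

[7,7,9,10,15,18]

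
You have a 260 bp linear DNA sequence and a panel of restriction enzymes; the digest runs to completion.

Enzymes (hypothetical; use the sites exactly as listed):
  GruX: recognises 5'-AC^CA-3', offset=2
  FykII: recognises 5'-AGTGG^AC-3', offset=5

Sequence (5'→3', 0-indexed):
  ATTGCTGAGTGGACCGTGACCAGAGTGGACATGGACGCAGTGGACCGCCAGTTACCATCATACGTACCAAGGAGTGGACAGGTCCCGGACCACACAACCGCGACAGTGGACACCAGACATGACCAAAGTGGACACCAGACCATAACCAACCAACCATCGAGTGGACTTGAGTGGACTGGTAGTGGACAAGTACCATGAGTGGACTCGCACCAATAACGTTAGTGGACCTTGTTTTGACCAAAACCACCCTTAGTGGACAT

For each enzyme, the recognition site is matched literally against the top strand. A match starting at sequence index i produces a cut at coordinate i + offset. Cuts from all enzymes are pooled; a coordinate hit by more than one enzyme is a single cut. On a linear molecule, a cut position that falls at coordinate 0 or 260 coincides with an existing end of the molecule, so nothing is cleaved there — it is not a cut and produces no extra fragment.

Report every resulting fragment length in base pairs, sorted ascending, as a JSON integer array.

Site scan:
  GruX (ACCA, off=2): starts [18, 53, 65, 88, 111, 121, 133, 138, 144, 148, 152, 191, 208, 236, 242] → cuts [20, 55, 67, 90, 113, 123, 135, 140, 146, 150, 154, 193, 210, 238, 244]
  FykII (AGTGGAC, off=5): starts [7, 23, 38, 72, 104, 126, 159, 169, 180, 197, 220, 251] → cuts [12, 28, 43, 77, 109, 131, 164, 174, 185, 202, 225, 256]

All cut coordinates (distinct, sorted): [12, 20, 28, 43, 55, 67, 77, 90, 109, 113, 123, 131, 135, 140, 146, 150, 154, 164, 174, 185, 193, 202, 210, 225, 238, 244, 256]

Fragment lengths:
  [0,12): 12 bp
  [12,20): 8 bp
  [20,28): 8 bp
  [28,43): 15 bp
  [43,55): 12 bp
  [55,67): 12 bp
  [67,77): 10 bp
  [77,90): 13 bp
  [90,109): 19 bp
  [109,113): 4 bp
  [113,123): 10 bp
  [123,131): 8 bp
  [131,135): 4 bp
  [135,140): 5 bp
  [140,146): 6 bp
  [146,150): 4 bp
  [150,154): 4 bp
  [154,164): 10 bp
  [164,174): 10 bp
  [174,185): 11 bp
  [185,193): 8 bp
  [193,202): 9 bp
  [202,210): 8 bp
  [210,225): 15 bp
  [225,238): 13 bp
  [238,244): 6 bp
  [244,256): 12 bp
  [256,260): 4 bp

[4,4,4,4,4,5,6,6,8,8,8,8,8,9,10,10,10,10,11,12,12,12,12,13,13,15,15,19]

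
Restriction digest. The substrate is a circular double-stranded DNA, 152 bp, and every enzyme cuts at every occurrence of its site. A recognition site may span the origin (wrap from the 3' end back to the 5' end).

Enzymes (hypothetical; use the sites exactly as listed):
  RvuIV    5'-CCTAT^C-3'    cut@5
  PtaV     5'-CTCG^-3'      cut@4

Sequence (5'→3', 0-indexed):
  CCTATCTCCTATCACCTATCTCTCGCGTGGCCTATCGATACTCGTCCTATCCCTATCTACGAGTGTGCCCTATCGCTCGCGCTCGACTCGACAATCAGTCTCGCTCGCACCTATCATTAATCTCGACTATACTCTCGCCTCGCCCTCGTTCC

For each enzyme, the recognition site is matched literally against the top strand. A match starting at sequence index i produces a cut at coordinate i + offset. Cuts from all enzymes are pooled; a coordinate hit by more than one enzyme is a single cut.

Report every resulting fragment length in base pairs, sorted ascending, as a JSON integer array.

Scan for sites:
  RvuIV (CCTATC, off=5): starts [0, 7, 14, 30, 45, 51, 68, 109] → cuts [5, 12, 19, 35, 50, 56, 73, 114]
  PtaV (CTCG, off=4): starts [21, 40, 75, 81, 86, 99, 103, 121, 133, 138, 144] → cuts [25, 44, 79, 85, 90, 103, 107, 125, 137, 142, 148]

Pooled cuts: [5, 12, 19, 25, 35, 44, 50, 56, 73, 79, 85, 90, 103, 107, 114, 125, 137, 142, 148]

Fragment lengths:
  5→12: 7 bp
  12→19: 7 bp
  19→25: 6 bp
  25→35: 10 bp
  35→44: 9 bp
  44→50: 6 bp
  50→56: 6 bp
  56→73: 17 bp
  73→79: 6 bp
  79→85: 6 bp
  85→90: 5 bp
  90→103: 13 bp
  103→107: 4 bp
  107→114: 7 bp
  114→125: 11 bp
  125→137: 12 bp
  137→142: 5 bp
  142→148: 6 bp
  148→5 (wrap): 152-148+5 = 9 bp

[4,5,5,6,6,6,6,6,6,7,7,7,9,9,10,11,12,13,17]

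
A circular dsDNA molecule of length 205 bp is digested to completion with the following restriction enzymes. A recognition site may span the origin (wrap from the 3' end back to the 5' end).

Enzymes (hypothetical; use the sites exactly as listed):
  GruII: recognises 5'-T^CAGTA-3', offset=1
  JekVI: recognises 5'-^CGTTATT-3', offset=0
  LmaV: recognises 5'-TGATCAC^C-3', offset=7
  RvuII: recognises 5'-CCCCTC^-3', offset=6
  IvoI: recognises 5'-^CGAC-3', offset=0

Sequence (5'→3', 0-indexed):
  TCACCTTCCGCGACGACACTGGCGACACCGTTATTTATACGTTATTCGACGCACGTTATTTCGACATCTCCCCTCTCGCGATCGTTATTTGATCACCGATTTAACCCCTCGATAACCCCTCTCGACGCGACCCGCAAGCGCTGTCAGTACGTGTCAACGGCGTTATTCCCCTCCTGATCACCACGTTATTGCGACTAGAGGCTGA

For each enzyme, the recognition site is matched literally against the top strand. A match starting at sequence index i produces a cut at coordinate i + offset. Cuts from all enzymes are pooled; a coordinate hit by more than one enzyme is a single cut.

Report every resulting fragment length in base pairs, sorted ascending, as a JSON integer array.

[1,2,3,5,6,6,7,7,7,8,8,8,9,11,11,13,14,14,14,16,17,18]

Site scan:
  GruII TCAGTA/1: at [143] ⇒ [144]
  JekVI CGTTATT/0: at [28, 39, 53, 82, 160, 183] ⇒ [28, 39, 53, 82, 160, 183]
  LmaV TGATCACC/7: at [89, 174, 202] ⇒ [4, 96, 181]
  RvuII CCCCTC/6: at [69, 104, 115, 167] ⇒ [75, 110, 121, 173]
  IvoI CGAC/0: at [10, 13, 22, 46, 61, 122, 127, 191] ⇒ [10, 13, 22, 46, 61, 122, 127, 191]

All cut coordinates (distinct, sorted): [4, 10, 13, 22, 28, 39, 46, 53, 61, 75, 82, 96, 110, 121, 122, 127, 144, 160, 173, 181, 183, 191]

Fragments:
  4→10: 6 bp
  10→13: 3 bp
  13→22: 9 bp
  22→28: 6 bp
  28→39: 11 bp
  39→46: 7 bp
  46→53: 7 bp
  53→61: 8 bp
  61→75: 14 bp
  75→82: 7 bp
  82→96: 14 bp
  96→110: 14 bp
  110→121: 11 bp
  121→122: 1 bp
  122→127: 5 bp
  127→144: 17 bp
  144→160: 16 bp
  160→173: 13 bp
  173→181: 8 bp
  181→183: 2 bp
  183→191: 8 bp
  191→4 (wrap): 205-191+4 = 18 bp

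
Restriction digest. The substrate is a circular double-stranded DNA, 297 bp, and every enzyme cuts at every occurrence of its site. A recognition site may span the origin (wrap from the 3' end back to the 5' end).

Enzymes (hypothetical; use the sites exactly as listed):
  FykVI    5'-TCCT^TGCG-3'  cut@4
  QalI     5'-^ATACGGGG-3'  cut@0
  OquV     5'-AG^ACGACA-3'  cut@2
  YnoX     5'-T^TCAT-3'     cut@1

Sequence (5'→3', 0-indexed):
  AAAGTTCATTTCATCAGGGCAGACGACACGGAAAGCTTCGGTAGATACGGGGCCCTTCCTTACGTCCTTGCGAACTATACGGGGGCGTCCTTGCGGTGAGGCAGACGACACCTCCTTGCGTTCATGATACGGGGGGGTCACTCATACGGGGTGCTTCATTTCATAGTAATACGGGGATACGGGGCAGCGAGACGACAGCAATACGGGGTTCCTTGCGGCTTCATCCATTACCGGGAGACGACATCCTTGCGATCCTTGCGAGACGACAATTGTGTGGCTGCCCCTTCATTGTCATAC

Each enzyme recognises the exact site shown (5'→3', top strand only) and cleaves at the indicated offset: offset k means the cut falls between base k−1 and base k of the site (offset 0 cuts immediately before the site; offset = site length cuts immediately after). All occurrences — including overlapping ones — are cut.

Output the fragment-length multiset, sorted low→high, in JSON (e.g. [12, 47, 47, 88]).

[5,5,5,5,6,7,8,8,8,9,9,10,12,12,12,13,13,15,15,17,17,17,22,23,24]

Per-enzyme occurrences:
  FykVI TCCTTGCG/4: at [64, 87, 112, 209, 243, 252] ⇒ [68, 91, 116, 213, 247, 256]
  QalI ATACGGGG/0: at [44, 76, 126, 143, 168, 176, 200] ⇒ [44, 76, 126, 143, 168, 176, 200]
  OquV AGACGACA/2: at [20, 102, 189, 235, 260] ⇒ [22, 104, 191, 237, 262]
  YnoX TTCAT/1: at [4, 9, 120, 154, 159, 219, 284] ⇒ [5, 10, 121, 155, 160, 220, 285]

All cut coordinates (distinct, sorted): [5, 10, 22, 44, 68, 76, 91, 104, 116, 121, 126, 143, 155, 160, 168, 176, 191, 200, 213, 220, 237, 247, 256, 262, 285]

Fragments:
  5→10: 5 bp
  10→22: 12 bp
  22→44: 22 bp
  44→68: 24 bp
  68→76: 8 bp
  76→91: 15 bp
  91→104: 13 bp
  104→116: 12 bp
  116→121: 5 bp
  121→126: 5 bp
  126→143: 17 bp
  143→155: 12 bp
  155→160: 5 bp
  160→168: 8 bp
  168→176: 8 bp
  176→191: 15 bp
  191→200: 9 bp
  200→213: 13 bp
  213→220: 7 bp
  220→237: 17 bp
  237→247: 10 bp
  247→256: 9 bp
  256→262: 6 bp
  262→285: 23 bp
  285→5 (wrap): 297-285+5 = 17 bp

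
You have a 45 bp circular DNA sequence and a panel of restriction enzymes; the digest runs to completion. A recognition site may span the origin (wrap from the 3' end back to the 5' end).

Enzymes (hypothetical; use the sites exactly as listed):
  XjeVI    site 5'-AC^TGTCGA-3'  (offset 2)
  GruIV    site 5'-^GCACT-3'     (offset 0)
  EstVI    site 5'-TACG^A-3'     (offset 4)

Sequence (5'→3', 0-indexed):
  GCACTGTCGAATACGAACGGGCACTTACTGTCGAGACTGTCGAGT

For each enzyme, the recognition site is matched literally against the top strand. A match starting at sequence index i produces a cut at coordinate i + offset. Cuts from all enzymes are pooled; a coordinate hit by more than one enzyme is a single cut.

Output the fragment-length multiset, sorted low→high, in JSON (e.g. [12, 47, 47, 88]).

[4,5,8,8,9,11]

Per-enzyme occurrences:
  XjeVI (ACTGTCGA, off=2): starts [2, 26, 35] → cuts [4, 28, 37]
  GruIV (GCACT, off=0): starts [0, 20] → cuts [0, 20]
  EstVI (TACGA, off=4): starts [11] → cuts [15]

Pooled cuts: [0, 4, 15, 20, 28, 37]

Fragment lengths:
  0→4: 4 bp
  4→15: 11 bp
  15→20: 5 bp
  20→28: 8 bp
  28→37: 9 bp
  37→0 (wrap): 45-37+0 = 8 bp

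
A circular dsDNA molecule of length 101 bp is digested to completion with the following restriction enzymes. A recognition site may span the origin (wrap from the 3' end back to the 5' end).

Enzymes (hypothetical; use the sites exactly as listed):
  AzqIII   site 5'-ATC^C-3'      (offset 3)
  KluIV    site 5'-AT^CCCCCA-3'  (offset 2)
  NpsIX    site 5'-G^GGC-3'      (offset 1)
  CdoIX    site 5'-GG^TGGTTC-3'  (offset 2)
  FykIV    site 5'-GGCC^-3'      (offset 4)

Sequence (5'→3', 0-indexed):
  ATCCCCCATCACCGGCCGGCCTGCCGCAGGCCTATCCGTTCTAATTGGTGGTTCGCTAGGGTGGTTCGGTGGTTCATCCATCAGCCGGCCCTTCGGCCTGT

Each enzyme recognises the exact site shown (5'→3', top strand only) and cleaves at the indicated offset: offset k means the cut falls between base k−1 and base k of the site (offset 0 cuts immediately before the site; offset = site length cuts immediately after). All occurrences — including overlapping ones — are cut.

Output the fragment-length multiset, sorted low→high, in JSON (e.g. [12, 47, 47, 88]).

[1,4,4,5,8,8,9,11,12,12,13,14]

Per-enzyme occurrences:
  AzqIII (ATCC, off=3): starts [0, 33, 75] → cuts [3, 36, 78]
  KluIV (ATCCCCCA, off=2): starts [0] → cuts [2]
  NpsIX (GGGC, off=1): no sites
  CdoIX (GGTGGTTC, off=2): starts [46, 59, 67] → cuts [48, 61, 69]
  FykIV (GGCC, off=4): starts [13, 17, 28, 86, 94] → cuts [17, 21, 32, 90, 98]

Pooled cuts: [2, 3, 17, 21, 32, 36, 48, 61, 69, 78, 90, 98]

Fragment lengths:
  2→3: 1 bp
  3→17: 14 bp
  17→21: 4 bp
  21→32: 11 bp
  32→36: 4 bp
  36→48: 12 bp
  48→61: 13 bp
  61→69: 8 bp
  69→78: 9 bp
  78→90: 12 bp
  90→98: 8 bp
  98→2 (wrap): 101-98+2 = 5 bp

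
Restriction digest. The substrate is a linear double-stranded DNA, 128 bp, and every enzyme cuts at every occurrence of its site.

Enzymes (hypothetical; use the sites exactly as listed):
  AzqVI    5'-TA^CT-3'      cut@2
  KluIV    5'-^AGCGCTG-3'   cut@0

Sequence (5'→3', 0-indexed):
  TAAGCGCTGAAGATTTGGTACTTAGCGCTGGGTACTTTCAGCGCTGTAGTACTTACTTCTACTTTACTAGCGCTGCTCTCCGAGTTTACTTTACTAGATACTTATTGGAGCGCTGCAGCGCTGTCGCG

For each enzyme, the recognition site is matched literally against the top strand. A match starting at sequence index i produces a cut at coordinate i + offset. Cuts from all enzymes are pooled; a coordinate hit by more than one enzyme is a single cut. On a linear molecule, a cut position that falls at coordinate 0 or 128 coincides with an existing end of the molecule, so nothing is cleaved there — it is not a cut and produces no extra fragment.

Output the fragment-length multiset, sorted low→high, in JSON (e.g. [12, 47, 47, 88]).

[2,2,3,4,5,5,5,6,7,8,8,11,12,12,18,20]

Site scan:
  AzqVI (TACT, off=2): starts [18, 32, 49, 53, 59, 64, 86, 91, 98] → cuts [20, 34, 51, 55, 61, 66, 88, 93, 100]
  KluIV (AGCGCTG, off=0): starts [2, 23, 39, 68, 108, 116] → cuts [2, 23, 39, 68, 108, 116]

Pooled cuts: [2, 20, 23, 34, 39, 51, 55, 61, 66, 68, 88, 93, 100, 108, 116]

Fragments:
  [0,2): 2 bp
  [2,20): 18 bp
  [20,23): 3 bp
  [23,34): 11 bp
  [34,39): 5 bp
  [39,51): 12 bp
  [51,55): 4 bp
  [55,61): 6 bp
  [61,66): 5 bp
  [66,68): 2 bp
  [68,88): 20 bp
  [88,93): 5 bp
  [93,100): 7 bp
  [100,108): 8 bp
  [108,116): 8 bp
  [116,128): 12 bp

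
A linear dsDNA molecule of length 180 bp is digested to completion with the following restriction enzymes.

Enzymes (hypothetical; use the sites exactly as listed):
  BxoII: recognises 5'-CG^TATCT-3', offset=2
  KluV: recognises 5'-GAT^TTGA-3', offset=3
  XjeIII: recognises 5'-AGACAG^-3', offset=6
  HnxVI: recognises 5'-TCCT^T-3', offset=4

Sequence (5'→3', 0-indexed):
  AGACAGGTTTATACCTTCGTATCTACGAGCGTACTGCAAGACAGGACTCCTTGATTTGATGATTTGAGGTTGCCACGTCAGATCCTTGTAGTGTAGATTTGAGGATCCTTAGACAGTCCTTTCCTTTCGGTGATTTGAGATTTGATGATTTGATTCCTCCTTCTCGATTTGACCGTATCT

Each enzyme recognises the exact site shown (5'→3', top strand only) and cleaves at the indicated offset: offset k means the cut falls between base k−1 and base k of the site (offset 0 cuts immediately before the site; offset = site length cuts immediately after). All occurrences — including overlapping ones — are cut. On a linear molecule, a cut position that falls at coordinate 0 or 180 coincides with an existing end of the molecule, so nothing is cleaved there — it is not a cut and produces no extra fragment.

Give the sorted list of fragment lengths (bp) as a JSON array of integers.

Site scan:
  BxoII CGTATCT/2: at [17, 173] ⇒ [19, 175]
  KluV GATTTGA/3: at [52, 60, 95, 131, 138, 146, 165] ⇒ [55, 63, 98, 134, 141, 149, 168]
  XjeIII AGACAG/6: at [0, 38, 110] ⇒ [6, 44, 116]
  HnxVI TCCTT/4: at [47, 82, 105, 116, 121, 157] ⇒ [51, 86, 109, 120, 125, 161]

All cut coordinates (distinct, sorted): [6, 19, 44, 51, 55, 63, 86, 98, 109, 116, 120, 125, 134, 141, 149, 161, 168, 175]

Fragment lengths:
  [0,6): 6 bp
  [6,19): 13 bp
  [19,44): 25 bp
  [44,51): 7 bp
  [51,55): 4 bp
  [55,63): 8 bp
  [63,86): 23 bp
  [86,98): 12 bp
  [98,109): 11 bp
  [109,116): 7 bp
  [116,120): 4 bp
  [120,125): 5 bp
  [125,134): 9 bp
  [134,141): 7 bp
  [141,149): 8 bp
  [149,161): 12 bp
  [161,168): 7 bp
  [168,175): 7 bp
  [175,180): 5 bp

[4,4,5,5,6,7,7,7,7,7,8,8,9,11,12,12,13,23,25]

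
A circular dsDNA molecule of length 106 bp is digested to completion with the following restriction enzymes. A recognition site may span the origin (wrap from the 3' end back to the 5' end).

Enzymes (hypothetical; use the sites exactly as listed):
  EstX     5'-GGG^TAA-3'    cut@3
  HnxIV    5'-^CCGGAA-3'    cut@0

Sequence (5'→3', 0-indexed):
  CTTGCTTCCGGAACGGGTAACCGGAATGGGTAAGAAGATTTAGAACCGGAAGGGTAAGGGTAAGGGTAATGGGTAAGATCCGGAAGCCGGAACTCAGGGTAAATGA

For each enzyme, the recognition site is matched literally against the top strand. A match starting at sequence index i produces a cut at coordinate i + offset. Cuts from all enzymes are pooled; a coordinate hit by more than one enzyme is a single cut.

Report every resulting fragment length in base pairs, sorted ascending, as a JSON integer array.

[3,6,6,6,7,7,9,10,10,13,14,15]

Scan for sites:
  EstX (GGGTAA, off=3): starts [14, 27, 51, 57, 63, 70, 96] → cuts [17, 30, 54, 60, 66, 73, 99]
  HnxIV (CCGGAA, off=0): starts [7, 20, 45, 79, 86] → cuts [7, 20, 45, 79, 86]

Pooled cuts: [7, 17, 20, 30, 45, 54, 60, 66, 73, 79, 86, 99]

Fragment lengths:
  7→17: 10 bp
  17→20: 3 bp
  20→30: 10 bp
  30→45: 15 bp
  45→54: 9 bp
  54→60: 6 bp
  60→66: 6 bp
  66→73: 7 bp
  73→79: 6 bp
  79→86: 7 bp
  86→99: 13 bp
  99→7 (wrap): 106-99+7 = 14 bp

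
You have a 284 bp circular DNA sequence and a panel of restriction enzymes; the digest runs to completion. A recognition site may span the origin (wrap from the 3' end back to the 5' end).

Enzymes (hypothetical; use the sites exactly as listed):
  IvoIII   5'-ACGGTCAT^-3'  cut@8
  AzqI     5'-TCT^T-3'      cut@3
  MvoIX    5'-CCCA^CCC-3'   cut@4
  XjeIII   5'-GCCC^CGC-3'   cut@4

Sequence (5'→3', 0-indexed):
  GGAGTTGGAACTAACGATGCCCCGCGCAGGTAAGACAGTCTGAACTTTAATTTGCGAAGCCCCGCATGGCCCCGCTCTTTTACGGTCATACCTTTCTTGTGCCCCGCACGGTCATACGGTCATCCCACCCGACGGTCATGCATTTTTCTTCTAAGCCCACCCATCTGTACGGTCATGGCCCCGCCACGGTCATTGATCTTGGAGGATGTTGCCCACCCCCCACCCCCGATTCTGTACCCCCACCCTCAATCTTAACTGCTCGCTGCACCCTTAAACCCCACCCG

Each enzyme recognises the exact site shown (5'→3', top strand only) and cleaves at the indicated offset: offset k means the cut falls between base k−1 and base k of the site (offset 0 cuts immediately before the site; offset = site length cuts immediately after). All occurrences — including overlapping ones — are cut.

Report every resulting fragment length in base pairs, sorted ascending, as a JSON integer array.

[4,5,6,6,7,7,8,8,10,10,10,10,11,11,12,12,16,17,20,26,28,40]

Per-enzyme occurrences:
  IvoIII ACGGTCAT/8: at [81, 107, 115, 131, 168, 185] ⇒ [89, 115, 123, 139, 176, 193]
  AzqI TCTT/3: at [75, 94, 146, 196, 249] ⇒ [78, 97, 149, 199, 252]
  MvoIX CCCACCC/4: at [123, 155, 211, 218, 238, 276] ⇒ [127, 159, 215, 222, 242, 280]
  XjeIII GCCCCGC/4: at [18, 58, 68, 100, 177] ⇒ [22, 62, 72, 104, 181]

Pooled cuts: [22, 62, 72, 78, 89, 97, 104, 115, 123, 127, 139, 149, 159, 176, 181, 193, 199, 215, 222, 242, 252, 280]

Fragment lengths:
  22→62: 40 bp
  62→72: 10 bp
  72→78: 6 bp
  78→89: 11 bp
  89→97: 8 bp
  97→104: 7 bp
  104→115: 11 bp
  115→123: 8 bp
  123→127: 4 bp
  127→139: 12 bp
  139→149: 10 bp
  149→159: 10 bp
  159→176: 17 bp
  176→181: 5 bp
  181→193: 12 bp
  193→199: 6 bp
  199→215: 16 bp
  215→222: 7 bp
  222→242: 20 bp
  242→252: 10 bp
  252→280: 28 bp
  280→22 (wrap): 284-280+22 = 26 bp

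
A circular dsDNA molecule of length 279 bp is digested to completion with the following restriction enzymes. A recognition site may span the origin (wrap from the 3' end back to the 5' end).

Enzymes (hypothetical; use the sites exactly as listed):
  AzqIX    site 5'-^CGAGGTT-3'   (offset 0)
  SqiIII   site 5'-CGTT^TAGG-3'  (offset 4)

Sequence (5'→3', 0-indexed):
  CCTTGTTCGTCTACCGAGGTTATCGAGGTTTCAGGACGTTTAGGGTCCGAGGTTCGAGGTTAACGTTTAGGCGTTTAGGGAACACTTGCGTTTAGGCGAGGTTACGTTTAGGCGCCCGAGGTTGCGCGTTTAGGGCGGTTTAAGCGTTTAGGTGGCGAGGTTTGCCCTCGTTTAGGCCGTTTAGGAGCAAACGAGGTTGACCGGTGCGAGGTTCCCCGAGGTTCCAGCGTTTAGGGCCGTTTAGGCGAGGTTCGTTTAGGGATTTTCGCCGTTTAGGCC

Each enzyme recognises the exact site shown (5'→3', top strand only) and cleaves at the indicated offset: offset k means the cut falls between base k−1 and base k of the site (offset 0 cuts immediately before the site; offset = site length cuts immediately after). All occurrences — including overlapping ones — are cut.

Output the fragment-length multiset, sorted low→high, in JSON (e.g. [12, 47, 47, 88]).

Per-enzyme occurrences:
  AzqIX (CGAGGTT, off=0): starts [14, 23, 47, 54, 96, 116, 155, 191, 206, 216, 245] → cuts [14, 23, 47, 54, 96, 116, 155, 191, 206, 216, 245]
  SqiIII (CGTTTAGG, off=4): starts [36, 63, 71, 88, 104, 126, 144, 168, 177, 227, 237, 252, 269] → cuts [40, 67, 75, 92, 108, 130, 148, 172, 181, 231, 241, 256, 273]

Pooled cuts: [14, 23, 40, 47, 54, 67, 75, 92, 96, 108, 116, 130, 148, 155, 172, 181, 191, 206, 216, 231, 241, 245, 256, 273]

Fragment lengths:
  14→23: 9 bp
  23→40: 17 bp
  40→47: 7 bp
  47→54: 7 bp
  54→67: 13 bp
  67→75: 8 bp
  75→92: 17 bp
  92→96: 4 bp
  96→108: 12 bp
  108→116: 8 bp
  116→130: 14 bp
  130→148: 18 bp
  148→155: 7 bp
  155→172: 17 bp
  172→181: 9 bp
  181→191: 10 bp
  191→206: 15 bp
  206→216: 10 bp
  216→231: 15 bp
  231→241: 10 bp
  241→245: 4 bp
  245→256: 11 bp
  256→273: 17 bp
  273→14 (wrap): 279-273+14 = 20 bp

[4,4,7,7,7,8,8,9,9,10,10,10,11,12,13,14,15,15,17,17,17,17,18,20]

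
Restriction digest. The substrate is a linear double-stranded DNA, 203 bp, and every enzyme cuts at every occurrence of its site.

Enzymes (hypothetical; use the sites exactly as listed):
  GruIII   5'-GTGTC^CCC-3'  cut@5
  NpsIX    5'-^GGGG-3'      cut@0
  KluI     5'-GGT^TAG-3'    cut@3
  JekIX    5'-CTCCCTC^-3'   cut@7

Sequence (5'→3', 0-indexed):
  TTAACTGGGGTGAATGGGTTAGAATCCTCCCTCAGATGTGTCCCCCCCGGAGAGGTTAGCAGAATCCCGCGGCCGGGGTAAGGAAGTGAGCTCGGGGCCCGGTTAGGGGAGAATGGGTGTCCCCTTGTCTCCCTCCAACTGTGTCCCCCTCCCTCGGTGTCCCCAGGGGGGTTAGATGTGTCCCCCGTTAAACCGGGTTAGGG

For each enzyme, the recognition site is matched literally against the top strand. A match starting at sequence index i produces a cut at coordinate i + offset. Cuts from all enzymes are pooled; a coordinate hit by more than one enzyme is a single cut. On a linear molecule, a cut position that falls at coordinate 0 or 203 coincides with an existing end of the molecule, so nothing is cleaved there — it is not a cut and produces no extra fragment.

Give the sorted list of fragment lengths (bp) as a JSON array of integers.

[1,1,2,4,5,5,6,6,9,10,10,10,10,13,14,14,14,16,16,18,19]

Scan for sites:
  GruIII GTGTCCCC/5: at [37, 116, 140, 156, 177] ⇒ [42, 121, 145, 161, 182]
  NpsIX GGGG/0: at [6, 74, 93, 105, 165, 166, 167] ⇒ [6, 74, 93, 105, 165, 166, 167]
  KluI GGTTAG/3: at [16, 53, 100, 169, 195] ⇒ [19, 56, 103, 172, 198]
  JekIX CTCCCTC/7: at [26, 128, 148] ⇒ [33, 135, 155]

Pooled cuts: [6, 19, 33, 42, 56, 74, 93, 103, 105, 121, 135, 145, 155, 161, 165, 166, 167, 172, 182, 198]

Fragments:
  [0,6): 6 bp
  [6,19): 13 bp
  [19,33): 14 bp
  [33,42): 9 bp
  [42,56): 14 bp
  [56,74): 18 bp
  [74,93): 19 bp
  [93,103): 10 bp
  [103,105): 2 bp
  [105,121): 16 bp
  [121,135): 14 bp
  [135,145): 10 bp
  [145,155): 10 bp
  [155,161): 6 bp
  [161,165): 4 bp
  [165,166): 1 bp
  [166,167): 1 bp
  [167,172): 5 bp
  [172,182): 10 bp
  [182,198): 16 bp
  [198,203): 5 bp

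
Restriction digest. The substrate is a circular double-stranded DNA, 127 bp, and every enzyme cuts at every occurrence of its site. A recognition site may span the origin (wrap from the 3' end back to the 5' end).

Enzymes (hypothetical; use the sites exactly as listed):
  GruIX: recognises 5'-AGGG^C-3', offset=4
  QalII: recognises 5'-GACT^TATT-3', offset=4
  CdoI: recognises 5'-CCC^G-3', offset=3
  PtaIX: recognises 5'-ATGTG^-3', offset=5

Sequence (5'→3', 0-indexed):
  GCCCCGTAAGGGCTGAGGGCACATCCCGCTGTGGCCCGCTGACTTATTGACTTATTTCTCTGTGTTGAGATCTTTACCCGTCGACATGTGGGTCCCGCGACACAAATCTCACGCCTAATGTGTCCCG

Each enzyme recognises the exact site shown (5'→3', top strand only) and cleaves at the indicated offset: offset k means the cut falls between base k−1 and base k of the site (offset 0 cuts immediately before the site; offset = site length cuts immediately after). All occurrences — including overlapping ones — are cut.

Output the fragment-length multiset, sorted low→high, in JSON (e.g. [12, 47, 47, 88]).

[4,6,6,7,7,7,8,8,10,11,26,27]

Scan for sites:
  GruIX AGGGC/4: at [8, 15] ⇒ [12, 19]
  QalII GACTTATT/4: at [40, 48] ⇒ [44, 52]
  CdoI CCCG/3: at [2, 24, 34, 76, 93, 123] ⇒ [5, 27, 37, 79, 96, 126]
  PtaIX ATGTG/5: at [85, 117] ⇒ [90, 122]

All cut coordinates (distinct, sorted): [5, 12, 19, 27, 37, 44, 52, 79, 90, 96, 122, 126]

Fragments:
  5→12: 7 bp
  12→19: 7 bp
  19→27: 8 bp
  27→37: 10 bp
  37→44: 7 bp
  44→52: 8 bp
  52→79: 27 bp
  79→90: 11 bp
  90→96: 6 bp
  96→122: 26 bp
  122→126: 4 bp
  126→5 (wrap): 127-126+5 = 6 bp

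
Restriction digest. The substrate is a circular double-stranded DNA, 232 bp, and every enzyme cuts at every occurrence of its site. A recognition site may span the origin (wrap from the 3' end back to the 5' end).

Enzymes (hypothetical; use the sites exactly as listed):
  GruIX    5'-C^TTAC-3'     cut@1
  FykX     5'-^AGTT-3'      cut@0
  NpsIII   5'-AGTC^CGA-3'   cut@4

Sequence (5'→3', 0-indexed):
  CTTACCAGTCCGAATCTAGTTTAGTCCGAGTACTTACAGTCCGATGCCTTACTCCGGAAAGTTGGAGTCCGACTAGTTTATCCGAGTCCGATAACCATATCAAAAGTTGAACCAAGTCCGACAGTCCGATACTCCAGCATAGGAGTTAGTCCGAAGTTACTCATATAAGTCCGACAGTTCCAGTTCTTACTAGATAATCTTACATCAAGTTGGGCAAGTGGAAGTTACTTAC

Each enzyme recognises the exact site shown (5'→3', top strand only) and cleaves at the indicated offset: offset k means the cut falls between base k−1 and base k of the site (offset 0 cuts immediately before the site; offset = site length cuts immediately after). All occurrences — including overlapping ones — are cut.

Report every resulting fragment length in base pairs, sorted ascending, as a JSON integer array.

Per-enzyme occurrences:
  GruIX (CTTAC, off=1): starts [0, 32, 47, 185, 198, 227] → cuts [1, 33, 48, 186, 199, 228]
  FykX (AGTT, off=0): starts [17, 59, 74, 104, 143, 154, 175, 181, 207, 222] → cuts [17, 59, 74, 104, 143, 154, 175, 181, 207, 222]
  NpsIII (AGTCCGA, off=4): starts [6, 22, 37, 65, 84, 114, 122, 147, 167] → cuts [10, 26, 41, 69, 88, 118, 126, 151, 171]

All cut coordinates (distinct, sorted): [1, 10, 17, 26, 33, 41, 48, 59, 69, 74, 88, 104, 118, 126, 143, 151, 154, 171, 175, 181, 186, 199, 207, 222, 228]

Fragment lengths:
  1→10: 9 bp
  10→17: 7 bp
  17→26: 9 bp
  26→33: 7 bp
  33→41: 8 bp
  41→48: 7 bp
  48→59: 11 bp
  59→69: 10 bp
  69→74: 5 bp
  74→88: 14 bp
  88→104: 16 bp
  104→118: 14 bp
  118→126: 8 bp
  126→143: 17 bp
  143→151: 8 bp
  151→154: 3 bp
  154→171: 17 bp
  171→175: 4 bp
  175→181: 6 bp
  181→186: 5 bp
  186→199: 13 bp
  199→207: 8 bp
  207→222: 15 bp
  222→228: 6 bp
  228→1 (wrap): 232-228+1 = 5 bp

[3,4,5,5,5,6,6,7,7,7,8,8,8,8,9,9,10,11,13,14,14,15,16,17,17]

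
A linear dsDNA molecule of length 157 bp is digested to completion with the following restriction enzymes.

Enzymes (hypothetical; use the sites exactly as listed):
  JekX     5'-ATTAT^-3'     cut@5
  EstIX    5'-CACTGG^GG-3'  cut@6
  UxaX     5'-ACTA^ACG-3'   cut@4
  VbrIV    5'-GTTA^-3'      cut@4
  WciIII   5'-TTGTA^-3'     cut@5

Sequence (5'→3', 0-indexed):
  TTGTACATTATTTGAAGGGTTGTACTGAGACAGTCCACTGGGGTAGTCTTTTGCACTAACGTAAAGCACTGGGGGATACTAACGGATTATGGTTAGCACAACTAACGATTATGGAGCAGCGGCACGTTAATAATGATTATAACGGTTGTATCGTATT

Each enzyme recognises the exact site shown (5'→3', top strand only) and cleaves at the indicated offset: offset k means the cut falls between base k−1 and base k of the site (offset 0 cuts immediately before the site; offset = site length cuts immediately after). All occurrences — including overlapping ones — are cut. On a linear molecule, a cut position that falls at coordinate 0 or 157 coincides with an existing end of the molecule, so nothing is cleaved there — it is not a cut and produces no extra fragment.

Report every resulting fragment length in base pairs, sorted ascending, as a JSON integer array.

Scan for sites:
  JekX ATTAT/5: at [6, 85, 107, 135] ⇒ [11, 90, 112, 140]
  EstIX CACTGGGG/6: at [35, 66] ⇒ [41, 72]
  UxaX ACTAACG/4: at [54, 77, 100] ⇒ [58, 81, 104]
  VbrIV GTTA/4: at [91, 125] ⇒ [95, 129]
  WciIII TTGTA/5: at [0, 19, 145] ⇒ [5, 24, 150]

All cut coordinates (distinct, sorted): [5, 11, 24, 41, 58, 72, 81, 90, 95, 104, 112, 129, 140, 150]

Fragments:
  [0,5): 5 bp
  [5,11): 6 bp
  [11,24): 13 bp
  [24,41): 17 bp
  [41,58): 17 bp
  [58,72): 14 bp
  [72,81): 9 bp
  [81,90): 9 bp
  [90,95): 5 bp
  [95,104): 9 bp
  [104,112): 8 bp
  [112,129): 17 bp
  [129,140): 11 bp
  [140,150): 10 bp
  [150,157): 7 bp

[5,5,6,7,8,9,9,9,10,11,13,14,17,17,17]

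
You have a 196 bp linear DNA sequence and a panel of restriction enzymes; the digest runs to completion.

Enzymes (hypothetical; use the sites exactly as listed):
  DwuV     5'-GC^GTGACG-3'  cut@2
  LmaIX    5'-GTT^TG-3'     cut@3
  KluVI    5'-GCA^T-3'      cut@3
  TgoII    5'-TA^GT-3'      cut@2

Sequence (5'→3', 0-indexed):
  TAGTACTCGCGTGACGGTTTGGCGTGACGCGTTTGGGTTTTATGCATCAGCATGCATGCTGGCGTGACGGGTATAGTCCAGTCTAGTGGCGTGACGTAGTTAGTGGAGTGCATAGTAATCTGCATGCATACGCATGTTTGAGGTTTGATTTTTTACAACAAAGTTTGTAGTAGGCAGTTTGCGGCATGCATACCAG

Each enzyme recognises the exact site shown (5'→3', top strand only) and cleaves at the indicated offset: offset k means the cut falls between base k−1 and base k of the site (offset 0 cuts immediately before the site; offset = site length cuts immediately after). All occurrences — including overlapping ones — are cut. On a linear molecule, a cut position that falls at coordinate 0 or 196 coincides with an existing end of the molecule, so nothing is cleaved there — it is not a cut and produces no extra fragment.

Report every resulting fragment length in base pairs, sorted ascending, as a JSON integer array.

[2,2,4,4,4,4,4,4,4,5,6,6,6,7,7,7,8,8,9,10,10,10,10,10,12,13,20]

Site scan:
  DwuV (GCGTGACG, off=2): starts [8, 21, 61, 88] → cuts [10, 23, 63, 90]
  LmaIX (GTTTG, off=3): starts [16, 30, 135, 142, 162, 176] → cuts [19, 33, 138, 145, 165, 179]
  KluVI (GCAT, off=3): starts [43, 49, 53, 109, 121, 125, 131, 183, 187] → cuts [46, 52, 56, 112, 124, 128, 134, 186, 190]
  TgoII (TAGT, off=2): starts [0, 73, 83, 96, 100, 112, 167] → cuts [2, 75, 85, 98, 102, 114, 169]

All cut coordinates (distinct, sorted): [2, 10, 19, 23, 33, 46, 52, 56, 63, 75, 85, 90, 98, 102, 112, 114, 124, 128, 134, 138, 145, 165, 169, 179, 186, 190]

Fragments:
  [0,2): 2 bp
  [2,10): 8 bp
  [10,19): 9 bp
  [19,23): 4 bp
  [23,33): 10 bp
  [33,46): 13 bp
  [46,52): 6 bp
  [52,56): 4 bp
  [56,63): 7 bp
  [63,75): 12 bp
  [75,85): 10 bp
  [85,90): 5 bp
  [90,98): 8 bp
  [98,102): 4 bp
  [102,112): 10 bp
  [112,114): 2 bp
  [114,124): 10 bp
  [124,128): 4 bp
  [128,134): 6 bp
  [134,138): 4 bp
  [138,145): 7 bp
  [145,165): 20 bp
  [165,169): 4 bp
  [169,179): 10 bp
  [179,186): 7 bp
  [186,190): 4 bp
  [190,196): 6 bp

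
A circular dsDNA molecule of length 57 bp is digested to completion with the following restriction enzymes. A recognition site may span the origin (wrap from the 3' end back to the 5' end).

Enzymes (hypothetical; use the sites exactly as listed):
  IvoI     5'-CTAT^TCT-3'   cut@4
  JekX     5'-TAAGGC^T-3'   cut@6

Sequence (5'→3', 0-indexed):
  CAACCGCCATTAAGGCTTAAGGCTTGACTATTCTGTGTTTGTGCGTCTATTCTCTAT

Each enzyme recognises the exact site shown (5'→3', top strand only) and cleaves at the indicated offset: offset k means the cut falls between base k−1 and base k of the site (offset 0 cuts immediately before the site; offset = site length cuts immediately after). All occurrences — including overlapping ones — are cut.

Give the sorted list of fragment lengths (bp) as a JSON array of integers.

[7,8,19,23]

Per-enzyme occurrences:
  IvoI CTATTCT/4: at [27, 46] ⇒ [31, 50]
  JekX TAAGGCT/6: at [10, 17] ⇒ [16, 23]

All cut coordinates (distinct, sorted): [16, 23, 31, 50]

Fragments:
  16→23: 7 bp
  23→31: 8 bp
  31→50: 19 bp
  50→16 (wrap): 57-50+16 = 23 bp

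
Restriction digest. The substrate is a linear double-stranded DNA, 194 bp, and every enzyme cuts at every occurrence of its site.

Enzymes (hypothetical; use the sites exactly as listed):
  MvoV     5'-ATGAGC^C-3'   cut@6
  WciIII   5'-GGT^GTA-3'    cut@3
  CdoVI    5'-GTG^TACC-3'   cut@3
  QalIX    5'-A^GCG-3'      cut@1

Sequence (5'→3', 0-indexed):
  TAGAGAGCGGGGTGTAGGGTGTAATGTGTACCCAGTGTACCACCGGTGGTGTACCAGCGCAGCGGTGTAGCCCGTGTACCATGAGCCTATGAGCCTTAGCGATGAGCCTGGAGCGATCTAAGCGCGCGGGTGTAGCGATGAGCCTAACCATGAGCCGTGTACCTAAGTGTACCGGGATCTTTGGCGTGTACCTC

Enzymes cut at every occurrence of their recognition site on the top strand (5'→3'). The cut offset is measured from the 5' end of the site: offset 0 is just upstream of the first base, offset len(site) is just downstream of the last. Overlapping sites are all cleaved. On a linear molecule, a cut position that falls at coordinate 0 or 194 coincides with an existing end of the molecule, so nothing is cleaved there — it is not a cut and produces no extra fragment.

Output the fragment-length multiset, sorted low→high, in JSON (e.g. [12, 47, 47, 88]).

Scan for sites:
  MvoV (ATGAGCC, off=6): starts [80, 88, 101, 137, 149] → cuts [86, 94, 107, 143, 155]
  WciIII (GGTGTA, off=3): starts [10, 17, 47, 63, 128] → cuts [13, 20, 50, 66, 131]
  CdoVI (GTGTACC, off=3): starts [25, 34, 48, 73, 156, 166, 185] → cuts [28, 37, 51, 76, 159, 169, 188]
  QalIX (AGCG, off=1): starts [5, 55, 60, 97, 111, 120, 133] → cuts [6, 56, 61, 98, 112, 121, 134]

All cut coordinates (distinct, sorted): [6, 13, 20, 28, 37, 50, 51, 56, 61, 66, 76, 86, 94, 98, 107, 112, 121, 131, 134, 143, 155, 159, 169, 188]

Fragments:
  [0,6): 6 bp
  [6,13): 7 bp
  [13,20): 7 bp
  [20,28): 8 bp
  [28,37): 9 bp
  [37,50): 13 bp
  [50,51): 1 bp
  [51,56): 5 bp
  [56,61): 5 bp
  [61,66): 5 bp
  [66,76): 10 bp
  [76,86): 10 bp
  [86,94): 8 bp
  [94,98): 4 bp
  [98,107): 9 bp
  [107,112): 5 bp
  [112,121): 9 bp
  [121,131): 10 bp
  [131,134): 3 bp
  [134,143): 9 bp
  [143,155): 12 bp
  [155,159): 4 bp
  [159,169): 10 bp
  [169,188): 19 bp
  [188,194): 6 bp

[1,3,4,4,5,5,5,5,6,6,7,7,8,8,9,9,9,9,10,10,10,10,12,13,19]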